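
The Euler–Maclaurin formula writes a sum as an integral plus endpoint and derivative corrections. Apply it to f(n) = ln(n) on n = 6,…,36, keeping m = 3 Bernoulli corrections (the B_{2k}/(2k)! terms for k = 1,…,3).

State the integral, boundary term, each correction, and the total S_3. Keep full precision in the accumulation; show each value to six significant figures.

Integral: ∫_6^36 ln(x) dx = 88.2561.
Endpoint term: (f(6) + f(36))/2 = (1.79176 + 3.58352)/2 = 2.68764.
So far: 90.9438.
k=1: B_{2}/(2)! × [f^{(1)}(36) − f^{(1)}(6)] = 1/12 × (0.0277778 − 0.166667) = -0.0115741.
Running total after k=1: 90.9322.
k=2: B_{4}/(4)! × [f^{(3)}(36) − f^{(3)}(6)] = −1/720 × (4.28669e-05 − 0.00925926) = 1.28005e-05.
Running total after k=2: 90.9322.
k=3: B_{6}/(6)! × [f^{(5)}(36) − f^{(5)}(6)] = 1/30240 × (3.96916e-07 − 0.00308642) = -1.02051e-07.

S_3 ≈ 90.9322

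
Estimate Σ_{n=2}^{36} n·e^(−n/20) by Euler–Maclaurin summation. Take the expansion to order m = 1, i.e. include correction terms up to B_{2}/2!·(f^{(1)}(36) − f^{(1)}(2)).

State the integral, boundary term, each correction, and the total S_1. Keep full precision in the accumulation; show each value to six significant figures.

S_1 ≈ 216.795

Integral: ∫_2^36 x·e^(−x/20) dx = 212.994.
Endpoint term: (f(2) + f(36))/2 = (1.80967 + 5.95076)/2 = 3.88022.
Running total after boundary: 216.874.
Order-1 term: 1/12 · (-0.132239 − 0.814354) = -0.0788827.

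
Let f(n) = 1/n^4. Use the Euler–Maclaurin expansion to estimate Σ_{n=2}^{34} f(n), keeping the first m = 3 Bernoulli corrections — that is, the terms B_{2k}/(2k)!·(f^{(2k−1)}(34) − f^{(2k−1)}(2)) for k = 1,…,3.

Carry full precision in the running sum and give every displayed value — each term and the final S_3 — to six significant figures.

The integral term ∫_2^34 1/x^4 dx = 0.0416582.
Endpoint term: (f(2) + f(34))/2 = (0.0625000 + 7.48315e-07)/2 = 0.0312504.
Integral + boundary = 0.0729086.
Order-1 term: 1/12 · (-8.80370e-08 − (-0.125000)) = 0.0104167.
After k=1: 0.0833252.
Order-2 term: −1/720 · (-2.28470e-09 − (-0.937500)) = -0.00130208.
After k=2: 0.0820231.
Order-3 term: 1/30240 · (-1.10677e-10 − (-13.1250)) = 0.000434028.

S_3 ≈ 0.0824572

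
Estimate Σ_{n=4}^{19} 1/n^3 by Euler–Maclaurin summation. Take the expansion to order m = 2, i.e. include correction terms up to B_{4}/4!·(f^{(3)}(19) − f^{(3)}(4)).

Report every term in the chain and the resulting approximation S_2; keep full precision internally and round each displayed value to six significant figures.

S_2 ≈ 0.0387047

The integral term ∫_4^19 1/x^3 dx = 0.0298650.
½[f(4) + f(19)] = ½[0.0156250 + 0.000145794] = 0.00788540.
So far: 0.0377504.
Correction k=1: B_{2}/2! · (f^{(1)}(19) − f^{(1)}(4)) = 1/12 · (-2.30201e-05 − (-0.0117188)) = 0.000974644.
Running total after k=1: 0.0387250.
Correction k=2: B_{4}/4! · (f^{(3)}(19) − f^{(3)}(4)) = −1/720 · (-1.27535e-06 − (-0.0146484)) = -2.03433e-05.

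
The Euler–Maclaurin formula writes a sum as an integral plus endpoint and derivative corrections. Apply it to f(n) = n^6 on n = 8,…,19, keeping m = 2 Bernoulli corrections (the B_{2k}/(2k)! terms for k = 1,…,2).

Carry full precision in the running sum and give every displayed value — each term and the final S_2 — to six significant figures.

∫_8^19 x^6 dx evaluates to 1.27396e+08.
½[f(8) + f(19)] = ½[262144 + 4.70459e+07] = 2.36540e+07.
So far: 1.51050e+08.
Order-1 term: 1/12 · (1.48566e+07 − 196608) = 1.22167e+06.
Running total after k=1: 1.52272e+08.
Order-2 term: −1/720 · (823080 − 61440.0) = -1057.83.

S_2 ≈ 1.52271e+08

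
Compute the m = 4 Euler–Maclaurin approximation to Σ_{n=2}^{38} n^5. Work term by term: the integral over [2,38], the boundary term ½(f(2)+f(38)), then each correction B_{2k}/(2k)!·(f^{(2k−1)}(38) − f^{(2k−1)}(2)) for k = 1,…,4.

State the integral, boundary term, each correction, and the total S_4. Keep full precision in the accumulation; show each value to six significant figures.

∫_2^38 x^5 dx evaluates to 5.01823e+08.
Endpoint term: (f(2) + f(38))/2 = (32.0000 + 7.92352e+07)/2 = 3.96176e+07.
So far: 5.41440e+08.
k=1: B_{2}/(2)! × [f^{(1)}(38) − f^{(1)}(2)] = 1/12 × (1.04257e+07 − 80.0000) = 868800.
Partial sum through k=1: 5.42309e+08.
k=2: B_{4}/(4)! × [f^{(3)}(38) − f^{(3)}(2)] = −1/720 × (86640.0 − 240.000) = -120.000.
Partial sum through k=2: 5.42309e+08.
k=3: B_{6}/(6)! × [f^{(5)}(38) − f^{(5)}(2)] = 1/30240 × (120.000 − 120.000) = 0.00000.
Partial sum through k=3: 5.42309e+08.
k=4: B_{8}/(8)! × [f^{(7)}(38) − f^{(7)}(2)] = −1/1209600 × (0.00000 − 0.00000) = 0.00000.

S_4 ≈ 5.42309e+08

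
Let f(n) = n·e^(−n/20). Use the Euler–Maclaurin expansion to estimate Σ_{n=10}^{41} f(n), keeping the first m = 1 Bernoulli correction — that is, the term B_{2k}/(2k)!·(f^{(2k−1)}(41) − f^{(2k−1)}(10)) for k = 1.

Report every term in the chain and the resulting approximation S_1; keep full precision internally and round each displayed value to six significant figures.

The integral term ∫_10^41 x·e^(−x/20) dx = 206.862.
Endpoint term: (f(10) + f(41))/2 = (6.06531 + 5.27813)/2 = 5.67172.
Running total after boundary: 212.534.
Order-1 term: 1/12 · (-0.135172 − 0.303265) = -0.0365364.

S_1 ≈ 212.497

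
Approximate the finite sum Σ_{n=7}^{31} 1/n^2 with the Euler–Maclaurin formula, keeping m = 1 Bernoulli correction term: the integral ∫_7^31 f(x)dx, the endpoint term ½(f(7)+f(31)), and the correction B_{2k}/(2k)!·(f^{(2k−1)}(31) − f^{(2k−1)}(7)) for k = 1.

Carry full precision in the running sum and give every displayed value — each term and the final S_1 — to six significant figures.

The integral term ∫_7^31 1/x^2 dx = 0.110599.
Endpoint term: (f(7) + f(31))/2 = (0.0204082 + 0.00104058)/2 = 0.0107244.
So far: 0.121323.
Correction k=1: B_{2}/2! · (f^{(1)}(31) − f^{(1)}(7)) = 1/12 · (-6.71344e-05 − (-0.00583090)) = 0.000480314.

S_1 ≈ 0.121804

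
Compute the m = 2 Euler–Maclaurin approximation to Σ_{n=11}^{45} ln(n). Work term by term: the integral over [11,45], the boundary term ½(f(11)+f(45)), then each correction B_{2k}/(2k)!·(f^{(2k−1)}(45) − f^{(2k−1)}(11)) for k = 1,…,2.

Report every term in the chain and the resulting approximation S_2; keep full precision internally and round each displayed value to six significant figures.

∫_11^45 ln(x) dx evaluates to 110.923.
½[f(11) + f(45)] = ½[2.39790 + 3.80666] = 3.10228.
So far: 114.025.
Correction k=1: B_{2}/2! · (f^{(1)}(45) − f^{(1)}(11)) = 1/12 · (0.0222222 − 0.0909091) = -0.00572391.
Running total after k=1: 114.020.
Correction k=2: B_{4}/4! · (f^{(3)}(45) − f^{(3)}(11)) = −1/720 · (2.19479e-05 − 0.00150263) = 2.05650e-06.

S_2 ≈ 114.020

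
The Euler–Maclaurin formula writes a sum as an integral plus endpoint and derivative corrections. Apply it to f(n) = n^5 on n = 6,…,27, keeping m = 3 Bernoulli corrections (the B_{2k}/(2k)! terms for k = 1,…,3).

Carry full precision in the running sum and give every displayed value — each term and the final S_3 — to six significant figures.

The integral term ∫_6^27 x^5 dx = 6.45623e+07.
½[f(6) + f(27)] = ½[7776.00 + 1.43489e+07] = 7.17834e+06.
Running total after boundary: 7.17406e+07.
Correction k=1: B_{2}/2! · (f^{(1)}(27) − f^{(1)}(6)) = 1/12 · (2.65720e+06 − 6480.00) = 220894.
After k=1: 7.19615e+07.
Correction k=2: B_{4}/4! · (f^{(3)}(27) − f^{(3)}(6)) = −1/720 · (43740.0 − 2160.00) = -57.7500.
After k=2: 7.19615e+07.
Correction k=3: B_{6}/6! · (f^{(5)}(27) − f^{(5)}(6)) = 1/30240 · (120.000 − 120.000) = 0.00000.

S_3 ≈ 7.19615e+07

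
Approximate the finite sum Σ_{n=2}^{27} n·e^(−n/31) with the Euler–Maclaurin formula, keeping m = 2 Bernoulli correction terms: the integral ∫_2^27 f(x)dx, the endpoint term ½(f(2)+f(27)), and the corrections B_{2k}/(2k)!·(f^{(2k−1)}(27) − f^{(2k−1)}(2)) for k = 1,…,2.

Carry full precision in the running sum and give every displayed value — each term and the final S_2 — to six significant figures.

S_2 ≈ 213.057

Integral: ∫_2^27 x·e^(−x/31) dx = 206.538.
Boundary: ½(f(2) + f(27)) = ½(1.87504 + 11.3008) = 6.58790.
Running total after boundary: 213.126.
k=1: B_{2}/(2)! × [f^{(1)}(27) − f^{(1)}(2)] = 1/12 × (0.0540060 − 0.877036) = -0.0685858.
Partial sum through k=1: 213.057.
k=2: B_{4}/(4)! × [f^{(3)}(27) − f^{(3)}(2)] = −1/720 × (0.000927262 − 0.00286376) = 2.68959e-06.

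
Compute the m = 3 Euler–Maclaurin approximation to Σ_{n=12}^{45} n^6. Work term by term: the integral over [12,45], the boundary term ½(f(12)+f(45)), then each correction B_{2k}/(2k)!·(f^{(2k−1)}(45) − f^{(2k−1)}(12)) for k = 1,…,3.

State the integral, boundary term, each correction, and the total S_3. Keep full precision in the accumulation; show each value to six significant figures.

S_3 ≈ 5.76217e+10

Integral: ∫_12^45 x^6 dx = 5.33762e+10.
Endpoint term: (f(12) + f(45))/2 = (2.98598e+06 + 8.30377e+09)/2 = 4.15338e+09.
Integral + boundary = 5.75296e+10.
Order-1 term: 1/12 · (1.10717e+09 − 1.49299e+06) = 9.21396e+07.
After k=1: 5.76217e+10.
Order-2 term: −1/720 · (1.09350e+07 − 207360) = -14899.5.
After k=2: 5.76217e+10.
Order-3 term: 1/30240 · (32400.0 − 8640.00) = 0.785714.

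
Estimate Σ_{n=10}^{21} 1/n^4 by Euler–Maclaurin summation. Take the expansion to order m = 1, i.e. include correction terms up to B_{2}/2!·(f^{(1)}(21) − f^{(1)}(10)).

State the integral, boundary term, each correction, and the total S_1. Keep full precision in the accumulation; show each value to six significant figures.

Integral: ∫_10^21 1/x^4 dx = 0.000297340.
Boundary: ½(f(10) + f(21)) = ½(0.000100000 + 5.14189e-06) = 5.25709e-05.
So far: 0.000349911.
Order-1 term: 1/12 · (-9.79408e-07 − (-4.00000e-05)) = 3.25172e-06.

S_1 ≈ 0.000353163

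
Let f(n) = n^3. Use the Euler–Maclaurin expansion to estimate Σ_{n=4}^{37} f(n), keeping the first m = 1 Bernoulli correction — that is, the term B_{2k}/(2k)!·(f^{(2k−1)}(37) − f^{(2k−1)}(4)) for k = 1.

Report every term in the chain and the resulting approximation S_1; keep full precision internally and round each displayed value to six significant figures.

S_1 ≈ 494173

Integral: ∫_4^37 x^3 dx = 468476.
½[f(4) + f(37)] = ½[64.0000 + 50653.0] = 25358.5.
Running total after boundary: 493835.
Correction k=1: B_{2}/2! · (f^{(1)}(37) − f^{(1)}(4)) = 1/12 · (4107.00 − 48.0000) = 338.250.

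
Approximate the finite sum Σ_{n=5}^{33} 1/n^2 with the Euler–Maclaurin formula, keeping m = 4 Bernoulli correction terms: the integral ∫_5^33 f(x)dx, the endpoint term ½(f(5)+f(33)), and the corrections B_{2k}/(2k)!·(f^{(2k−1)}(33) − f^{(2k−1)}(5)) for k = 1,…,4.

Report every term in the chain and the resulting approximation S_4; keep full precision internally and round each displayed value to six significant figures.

Integral: ∫_5^33 1/x^2 dx = 0.169697.
Endpoint term: (f(5) + f(33))/2 = (0.0400000 + 0.000918274)/2 = 0.0204591.
So far: 0.190156.
k=1: B_{2}/(2)! × [f^{(1)}(33) − f^{(1)}(5)] = 1/12 × (-5.56529e-05 − (-0.0160000)) = 0.00132870.
After k=1: 0.191485.
k=2: B_{4}/(4)! × [f^{(3)}(33) − f^{(3)}(5)] = −1/720 × (-6.13256e-07 − (-0.00768000)) = -1.06658e-05.
After k=2: 0.191474.
k=3: B_{6}/(6)! × [f^{(5)}(33) − f^{(5)}(5)] = 1/30240 × (-1.68941e-08 − (-0.00921600)) = 3.04761e-07.
After k=3: 0.191474.
k=4: B_{8}/(8)! × [f^{(7)}(33) − f^{(7)}(5)] = −1/1209600 × (-8.68750e-10 − (-0.0206438)) = -1.70667e-08.

S_4 ≈ 0.191474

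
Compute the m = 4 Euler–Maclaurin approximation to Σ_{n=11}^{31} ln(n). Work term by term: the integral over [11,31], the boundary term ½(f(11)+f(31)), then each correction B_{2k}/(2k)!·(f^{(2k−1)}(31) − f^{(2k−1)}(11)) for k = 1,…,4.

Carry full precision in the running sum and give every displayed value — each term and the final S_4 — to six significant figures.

S_4 ≈ 62.9878

The integral term ∫_11^31 ln(x) dx = 60.0768.
½[f(11) + f(31)] = ½[2.39790 + 3.43399] = 2.91594.
Running total after boundary: 62.9927.
Correction k=1: B_{2}/2! · (f^{(1)}(31) − f^{(1)}(11)) = 1/12 · (0.0322581 − 0.0909091) = -0.00488759.
After k=1: 62.9878.
Correction k=2: B_{4}/4! · (f^{(3)}(31) − f^{(3)}(11)) = −1/720 · (6.71344e-05 − 0.00150263) = 1.99374e-06.
After k=2: 62.9878.
Correction k=3: B_{6}/6! · (f^{(5)}(31) − f^{(5)}(11)) = 1/30240 · (8.38306e-07 − 0.000149021) = -4.90023e-09.
After k=3: 62.9878.
Correction k=4: B_{8}/8! · (f^{(7)}(31) − f^{(7)}(11)) = −1/1209600 · (2.61698e-08 − 3.69474e-05) = 3.05235e-11.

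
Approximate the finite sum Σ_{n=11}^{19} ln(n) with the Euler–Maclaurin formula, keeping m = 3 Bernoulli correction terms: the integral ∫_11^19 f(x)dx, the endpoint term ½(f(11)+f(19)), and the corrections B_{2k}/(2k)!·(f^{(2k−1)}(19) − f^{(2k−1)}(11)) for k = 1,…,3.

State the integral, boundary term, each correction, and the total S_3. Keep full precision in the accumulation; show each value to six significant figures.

Integral: ∫_11^19 ln(x) dx = 21.5675.
Endpoint term: (f(11) + f(19))/2 = (2.39790 + 2.94444)/2 = 2.67117.
Running total after boundary: 24.2387.
k=1: B_{2}/(2)! × [f^{(1)}(19) − f^{(1)}(11)] = 1/12 × (0.0526316 − 0.0909091) = -0.00318979.
After k=1: 24.2355.
k=2: B_{4}/(4)! × [f^{(3)}(19) − f^{(3)}(11)] = −1/720 × (0.000291588 − 0.00150263) = 1.68200e-06.
After k=2: 24.2355.
k=3: B_{6}/(6)! × [f^{(5)}(19) − f^{(5)}(11)] = 1/30240 × (9.69267e-06 − 0.000149021) = -4.60742e-09.

S_3 ≈ 24.2355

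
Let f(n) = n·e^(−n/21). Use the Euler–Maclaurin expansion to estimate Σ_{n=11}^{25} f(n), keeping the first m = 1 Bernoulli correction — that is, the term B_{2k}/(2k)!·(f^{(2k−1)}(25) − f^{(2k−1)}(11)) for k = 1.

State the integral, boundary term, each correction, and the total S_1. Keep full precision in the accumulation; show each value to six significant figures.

Integral: ∫_11^25 x·e^(−x/21) dx = 104.261.
Boundary: ½(f(11) + f(25)) = ½(6.51486 + 7.60191) = 7.05839.
Integral + boundary = 111.319.
Correction k=1: B_{2}/2! · (f^{(1)}(25) − f^{(1)}(11)) = 1/12 · (-0.0579193 − 0.282029) = -0.0283290.

S_1 ≈ 111.291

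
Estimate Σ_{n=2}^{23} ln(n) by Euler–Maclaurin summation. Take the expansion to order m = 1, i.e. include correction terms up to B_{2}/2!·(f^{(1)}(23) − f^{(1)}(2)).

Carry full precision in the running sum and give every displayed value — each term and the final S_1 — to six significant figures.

Integral: ∫_2^23 ln(x) dx = 49.7301.
Endpoint term: (f(2) + f(23))/2 = (0.693147 + 3.13549)/2 = 1.91432.
So far: 51.6444.
Correction k=1: B_{2}/2! · (f^{(1)}(23) − f^{(1)}(2)) = 1/12 · (0.0434783 − 0.500000) = -0.0380435.

S_1 ≈ 51.6063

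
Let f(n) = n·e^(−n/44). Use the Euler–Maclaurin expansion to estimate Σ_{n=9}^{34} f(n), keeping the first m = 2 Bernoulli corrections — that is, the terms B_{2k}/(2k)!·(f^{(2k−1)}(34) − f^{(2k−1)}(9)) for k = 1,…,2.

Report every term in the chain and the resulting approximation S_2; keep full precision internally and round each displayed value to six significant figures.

The integral term ∫_9^34 x·e^(−x/44) dx = 315.888.
Boundary: ½(f(9) + f(34)) = ½(7.33516 + 15.6996) = 11.5174.
Integral + boundary = 327.406.
Correction k=1: B_{2}/2! · (f^{(1)}(34) − f^{(1)}(9)) = 1/12 · (0.104944 − 0.648310) = -0.0452805.
Partial sum through k=1: 327.360.
Correction k=2: B_{4}/4! · (f^{(3)}(34) − f^{(3)}(9)) = −1/720 · (0.000531223 − 0.00117683) = 8.96678e-07.

S_2 ≈ 327.360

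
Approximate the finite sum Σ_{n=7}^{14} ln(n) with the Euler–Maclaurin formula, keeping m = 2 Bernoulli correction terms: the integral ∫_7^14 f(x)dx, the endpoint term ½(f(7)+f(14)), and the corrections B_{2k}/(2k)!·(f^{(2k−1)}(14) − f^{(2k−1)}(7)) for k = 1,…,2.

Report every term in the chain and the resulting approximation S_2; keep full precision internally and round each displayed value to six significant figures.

S_2 ≈ 18.6120

Integral: ∫_7^14 ln(x) dx = 16.3254.
½[f(7) + f(14)] = ½[1.94591 + 2.63906] = 2.29248.
So far: 18.6179.
Order-1 term: 1/12 · (0.0714286 − 0.142857) = -0.00595238.
After k=1: 18.6120.
Order-2 term: −1/720 · (0.000728863 − 0.00583090) = 7.08617e-06.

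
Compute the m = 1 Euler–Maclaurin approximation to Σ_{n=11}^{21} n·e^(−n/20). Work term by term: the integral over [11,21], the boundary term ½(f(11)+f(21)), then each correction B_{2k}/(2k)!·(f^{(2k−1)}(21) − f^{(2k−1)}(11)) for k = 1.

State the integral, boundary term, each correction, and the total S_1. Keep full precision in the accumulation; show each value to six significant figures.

S_1 ≈ 77.5844

The integral term ∫_11^21 x·e^(−x/20) dx = 70.7599.
Boundary: ½(f(11) + f(21)) = ½(6.34645 + 7.34869) = 6.84757.
So far: 77.6075.
Order-1 term: 1/12 · (-0.0174969 − 0.259627) = -0.0230937.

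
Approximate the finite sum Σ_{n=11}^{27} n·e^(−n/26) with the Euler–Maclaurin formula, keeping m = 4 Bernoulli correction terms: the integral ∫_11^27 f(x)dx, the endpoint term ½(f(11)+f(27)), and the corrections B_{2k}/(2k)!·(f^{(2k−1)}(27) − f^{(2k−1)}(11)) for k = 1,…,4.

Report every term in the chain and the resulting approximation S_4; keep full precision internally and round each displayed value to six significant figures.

S_4 ≈ 150.676

∫_11^27 x·e^(−x/26) dx evaluates to 142.327.
½[f(11) + f(27)] = ½[7.20531 + 9.55797] = 8.38164.
So far: 150.708.
k=1: B_{2}/(2)! × [f^{(1)}(27) − f^{(1)}(11)] = 1/12 × (-0.0136153 − 0.377901) = -0.0326264.
After k=1: 150.676.
k=2: B_{4}/(4)! × [f^{(3)}(27) − f^{(3)}(11)] = −1/720 × (0.00102719 − 0.00249698) = 2.04137e-06.
After k=2: 150.676.
k=3: B_{6}/(6)! × [f^{(5)}(27) − f^{(5)}(11)] = 1/30240 × (3.06883e-06 − 6.56055e-06) = -1.15467e-10.
After k=3: 150.676.
k=4: B_{8}/(8)! × [f^{(7)}(27) − f^{(7)}(11)] = −1/1209600 × (6.83156e-09 − 1.39458e-08) = 5.88146e-15.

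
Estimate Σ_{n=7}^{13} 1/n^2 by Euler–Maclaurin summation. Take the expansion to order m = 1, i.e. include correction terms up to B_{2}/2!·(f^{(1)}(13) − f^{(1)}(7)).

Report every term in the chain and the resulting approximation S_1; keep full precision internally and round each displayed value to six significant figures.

∫_7^13 1/x^2 dx evaluates to 0.0659341.
Boundary: ½(f(7) + f(13)) = ½(0.0204082 + 0.00591716) = 0.0131627.
So far: 0.0790967.
Correction k=1: B_{2}/2! · (f^{(1)}(13) − f^{(1)}(7)) = 1/12 · (-0.000910332 − (-0.00583090)) = 0.000410048.

S_1 ≈ 0.0795068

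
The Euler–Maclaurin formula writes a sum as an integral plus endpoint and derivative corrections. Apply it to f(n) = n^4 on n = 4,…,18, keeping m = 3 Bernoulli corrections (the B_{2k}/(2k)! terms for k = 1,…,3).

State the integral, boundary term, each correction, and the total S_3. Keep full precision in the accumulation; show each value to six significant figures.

S_3 ≈ 432247

The integral term ∫_4^18 x^4 dx = 377709.
Endpoint term: (f(4) + f(18))/2 = (256.000 + 104976)/2 = 52616.0.
Integral + boundary = 430325.
k=1: B_{2}/(2)! × [f^{(1)}(18) − f^{(1)}(4)] = 1/12 × (23328.0 − 256.000) = 1922.67.
After k=1: 432247.
k=2: B_{4}/(4)! × [f^{(3)}(18) − f^{(3)}(4)] = −1/720 × (432.000 − 96.0000) = -0.466667.
After k=2: 432247.
k=3: B_{6}/(6)! × [f^{(5)}(18) − f^{(5)}(4)] = 1/30240 × (0.00000 − 0.00000) = 0.00000.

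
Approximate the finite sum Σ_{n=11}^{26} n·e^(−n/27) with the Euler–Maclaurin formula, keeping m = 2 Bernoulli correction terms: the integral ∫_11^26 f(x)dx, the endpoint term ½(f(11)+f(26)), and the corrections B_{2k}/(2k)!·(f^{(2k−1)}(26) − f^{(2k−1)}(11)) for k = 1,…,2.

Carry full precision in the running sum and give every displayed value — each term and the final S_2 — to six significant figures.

Integral: ∫_11^26 x·e^(−x/27) dx = 136.374.
Endpoint term: (f(11) + f(26))/2 = (7.31910 + 9.92576)/2 = 8.62243.
Running total after boundary: 144.997.
Order-1 term: 1/12 · (0.0141393 − 0.394295) = -0.0316797.
After k=1: 144.965.
Order-2 term: −1/720 · (0.00106675 − 0.00236631) = 1.80495e-06.

S_2 ≈ 144.965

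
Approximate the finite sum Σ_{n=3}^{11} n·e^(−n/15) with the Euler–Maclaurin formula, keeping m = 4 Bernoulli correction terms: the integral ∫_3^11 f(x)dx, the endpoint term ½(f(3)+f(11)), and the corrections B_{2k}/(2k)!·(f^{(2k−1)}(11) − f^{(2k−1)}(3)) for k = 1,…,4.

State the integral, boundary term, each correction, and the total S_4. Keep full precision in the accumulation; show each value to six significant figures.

S_4 ≈ 37.5641

∫_3^11 x·e^(−x/15) dx evaluates to 33.7382.
½[f(3) + f(11)] = ½[2.45619 + 5.28336] = 3.86978.
Running total after boundary: 37.6080.
Correction k=1: B_{2}/2! · (f^{(1)}(11) − f^{(1)}(3)) = 1/12 · (0.128081 − 0.654985) = -0.0439086.
After k=1: 37.5641.
Correction k=2: B_{4}/4! · (f^{(3)}(11) − f^{(3)}(3)) = −1/720 · (0.00483863 − 0.0101886) = 7.43058e-06.
After k=2: 37.5641.
Correction k=3: B_{6}/6! · (f^{(5)}(11) − f^{(5)}(3)) = 1/30240 · (4.04801e-05 − 7.76278e-05) = -1.22843e-09.
After k=3: 37.5641.
Correction k=4: B_{8}/8! · (f^{(7)}(11) − f^{(7)}(3)) = −1/1209600 · (2.64245e-07 − 4.88768e-07) = 1.85617e-13.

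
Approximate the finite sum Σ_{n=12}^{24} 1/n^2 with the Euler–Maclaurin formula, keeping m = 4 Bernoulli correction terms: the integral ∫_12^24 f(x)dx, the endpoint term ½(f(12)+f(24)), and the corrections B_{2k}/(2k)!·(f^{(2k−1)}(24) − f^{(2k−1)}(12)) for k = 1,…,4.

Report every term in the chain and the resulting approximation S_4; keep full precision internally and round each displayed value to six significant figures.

S_4 ≈ 0.0460912

∫_12^24 1/x^2 dx evaluates to 0.0416667.
Endpoint term: (f(12) + f(24))/2 = (0.00694444 + 0.00173611)/2 = 0.00434028.
So far: 0.0460069.
Order-1 term: 1/12 · (-0.000144676 − (-0.00115741)) = 8.43943e-05.
Partial sum through k=1: 0.0460913.
Order-2 term: −1/720 · (-3.01408e-06 − (-9.64506e-05)) = -1.29773e-07.
Partial sum through k=2: 0.0460912.
Order-3 term: 1/30240 · (-1.56983e-07 − (-2.00939e-05)) = 6.59289e-10.
Partial sum through k=3: 0.0460912.
Order-4 term: −1/1209600 · (-1.52623e-08 − (-7.81429e-06)) = -6.44761e-12.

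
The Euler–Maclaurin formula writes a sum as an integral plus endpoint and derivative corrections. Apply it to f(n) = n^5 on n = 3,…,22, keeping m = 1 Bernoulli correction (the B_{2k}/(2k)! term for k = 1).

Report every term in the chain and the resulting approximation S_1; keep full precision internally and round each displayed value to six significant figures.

∫_3^22 x^5 dx evaluates to 1.88965e+07.
Endpoint term: (f(3) + f(22))/2 = (243.000 + 5.15363e+06)/2 = 2.57694e+06.
Running total after boundary: 2.14735e+07.
Correction k=1: B_{2}/2! · (f^{(1)}(22) − f^{(1)}(3)) = 1/12 · (1.17128e+06 − 405.000) = 97572.9.

S_1 ≈ 2.15710e+07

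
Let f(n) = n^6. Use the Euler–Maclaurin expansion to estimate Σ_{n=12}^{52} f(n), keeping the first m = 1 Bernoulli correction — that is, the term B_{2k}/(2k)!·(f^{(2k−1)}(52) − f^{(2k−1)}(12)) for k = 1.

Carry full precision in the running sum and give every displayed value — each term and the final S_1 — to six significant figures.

S_1 ≈ 1.56939e+11

∫_12^52 x^6 dx evaluates to 1.46862e+11.
Boundary: ½(f(12) + f(52)) = ½(2.98598e+06 + 1.97706e+10) = 9.88680e+09.
Integral + boundary = 1.56749e+11.
Correction k=1: B_{2}/2! · (f^{(1)}(52) − f^{(1)}(12)) = 1/12 · (2.28122e+09 − 1.49299e+06) = 1.89978e+08.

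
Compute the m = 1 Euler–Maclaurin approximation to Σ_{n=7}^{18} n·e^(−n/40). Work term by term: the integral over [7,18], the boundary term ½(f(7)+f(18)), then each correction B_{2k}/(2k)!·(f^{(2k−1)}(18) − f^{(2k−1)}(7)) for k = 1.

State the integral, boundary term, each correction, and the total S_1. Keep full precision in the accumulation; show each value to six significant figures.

S_1 ≈ 107.530

The integral term ∫_7^18 x·e^(−x/40) dx = 98.8819.
½[f(7) + f(18)] = ½[5.87620 + 11.4773] = 8.67675.
So far: 107.559.
Order-1 term: 1/12 · (0.350695 − 0.692552) = -0.0284880.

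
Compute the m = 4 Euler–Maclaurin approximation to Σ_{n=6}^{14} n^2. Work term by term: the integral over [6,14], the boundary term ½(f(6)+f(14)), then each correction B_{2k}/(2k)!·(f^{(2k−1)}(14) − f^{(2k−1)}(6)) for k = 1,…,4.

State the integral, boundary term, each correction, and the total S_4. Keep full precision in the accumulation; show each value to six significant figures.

S_4 ≈ 960.000

Integral: ∫_6^14 x^2 dx = 842.667.
Boundary: ½(f(6) + f(14)) = ½(36.0000 + 196.000) = 116.000.
Integral + boundary = 958.667.
Order-1 term: 1/12 · (28.0000 − 12.0000) = 1.33333.
After k=1: 960.000.
Order-2 term: −1/720 · (0.00000 − 0.00000) = 0.00000.
After k=2: 960.000.
Order-3 term: 1/30240 · (0.00000 − 0.00000) = 0.00000.
After k=3: 960.000.
Order-4 term: −1/1209600 · (0.00000 − 0.00000) = 0.00000.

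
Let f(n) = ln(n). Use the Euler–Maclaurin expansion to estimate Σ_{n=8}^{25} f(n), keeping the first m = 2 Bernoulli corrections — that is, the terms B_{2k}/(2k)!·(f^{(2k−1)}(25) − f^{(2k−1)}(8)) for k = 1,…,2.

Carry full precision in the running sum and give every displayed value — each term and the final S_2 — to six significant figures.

∫_8^25 ln(x) dx evaluates to 46.8364.
Endpoint term: (f(8) + f(25))/2 = (2.07944 + 3.21888)/2 = 2.64916.
So far: 49.4855.
Correction k=1: B_{2}/2! · (f^{(1)}(25) − f^{(1)}(8)) = 1/12 · (0.0400000 − 0.125000) = -0.00708333.
Partial sum through k=1: 49.4784.
Correction k=2: B_{4}/4! · (f^{(3)}(25) − f^{(3)}(8)) = −1/720 · (0.000128000 − 0.00390625) = 5.24757e-06.

S_2 ≈ 49.4784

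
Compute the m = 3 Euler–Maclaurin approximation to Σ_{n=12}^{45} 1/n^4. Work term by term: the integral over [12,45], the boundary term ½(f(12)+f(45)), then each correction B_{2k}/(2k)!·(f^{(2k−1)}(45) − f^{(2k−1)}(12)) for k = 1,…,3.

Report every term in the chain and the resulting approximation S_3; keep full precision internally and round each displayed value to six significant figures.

∫_12^45 1/x^4 dx evaluates to 0.000189243.
Boundary: ½(f(12) + f(45)) = ½(4.82253e-05 + 2.43865e-07) = 2.42346e-05.
Running total after boundary: 0.000213478.
k=1: B_{2}/(2)! × [f^{(1)}(45) − f^{(1)}(12)] = 1/12 × (-2.16769e-08 − (-1.60751e-05)) = 1.33779e-06.
After k=1: 0.000214816.
k=2: B_{4}/(4)! × [f^{(3)}(45) − f^{(3)}(12)] = −1/720 × (-3.21139e-10 − (-3.34898e-06)) = -4.65091e-09.
After k=2: 0.000214811.
k=3: B_{6}/(6)! × [f^{(5)}(45) − f^{(5)}(12)] = 1/30240 × (-8.88089e-12 − (-1.30238e-06)) = 4.30679e-11.

S_3 ≈ 0.000214811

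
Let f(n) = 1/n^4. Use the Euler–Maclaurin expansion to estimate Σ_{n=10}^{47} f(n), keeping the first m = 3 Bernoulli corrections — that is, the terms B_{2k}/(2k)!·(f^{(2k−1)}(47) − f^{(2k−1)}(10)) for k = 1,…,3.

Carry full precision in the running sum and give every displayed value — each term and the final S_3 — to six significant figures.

S_3 ≈ 0.000383541

The integral term ∫_10^47 1/x^4 dx = 0.000330123.
Boundary: ½(f(10) + f(47)) = ½(0.000100000 + 2.04931e-07) = 5.01025e-05.
Running total after boundary: 0.000380225.
Correction k=1: B_{2}/2! · (f^{(1)}(47) − f^{(1)}(10)) = 1/12 · (-1.74410e-08 − (-4.00000e-05)) = 3.33188e-06.
After k=1: 0.000383557.
Correction k=2: B_{4}/4! · (f^{(3)}(47) − f^{(3)}(10)) = −1/720 · (-2.36862e-10 − (-1.20000e-05)) = -1.66663e-08.
After k=2: 0.000383540.
Correction k=3: B_{6}/6! · (f^{(5)}(47) − f^{(5)}(10)) = 1/30240 · (-6.00466e-12 − (-6.72000e-06)) = 2.22222e-10.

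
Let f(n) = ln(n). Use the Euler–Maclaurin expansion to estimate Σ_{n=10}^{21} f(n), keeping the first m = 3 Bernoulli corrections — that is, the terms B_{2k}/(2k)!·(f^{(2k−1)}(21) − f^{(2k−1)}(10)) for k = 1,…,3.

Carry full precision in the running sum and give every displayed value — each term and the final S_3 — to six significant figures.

S_3 ≈ 32.5783

∫_10^21 ln(x) dx evaluates to 29.9091.
Boundary: ½(f(10) + f(21)) = ½(2.30259 + 3.04452) = 2.67355.
Integral + boundary = 32.5827.
Order-1 term: 1/12 · (0.0476190 − 0.100000) = -0.00436508.
Running total after k=1: 32.5783.
Order-2 term: −1/720 · (0.000215959 − 0.00200000) = 2.47783e-06.
Running total after k=2: 32.5783.
Order-3 term: 1/30240 · (5.87645e-06 − 0.000240000) = -7.74218e-09.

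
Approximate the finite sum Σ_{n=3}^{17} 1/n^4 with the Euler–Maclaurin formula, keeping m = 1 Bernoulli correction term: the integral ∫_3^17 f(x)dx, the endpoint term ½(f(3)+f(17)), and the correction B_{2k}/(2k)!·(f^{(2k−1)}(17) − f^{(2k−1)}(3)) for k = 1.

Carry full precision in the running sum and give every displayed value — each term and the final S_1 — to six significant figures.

Integral: ∫_3^17 1/x^4 dx = 0.0122778.
Boundary: ½(f(3) + f(17)) = ½(0.0123457 + 1.19730e-05) = 0.00617883.
Integral + boundary = 0.0184567.
Order-1 term: 1/12 · (-2.81719e-06 − (-0.0164609)) = 0.00137151.

S_1 ≈ 0.0198282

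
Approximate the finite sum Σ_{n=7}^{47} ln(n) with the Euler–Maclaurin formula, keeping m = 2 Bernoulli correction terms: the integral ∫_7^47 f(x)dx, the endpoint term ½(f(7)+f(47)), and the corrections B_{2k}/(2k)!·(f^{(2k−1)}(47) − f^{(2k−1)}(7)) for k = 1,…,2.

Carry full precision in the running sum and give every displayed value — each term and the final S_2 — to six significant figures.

∫_7^47 ln(x) dx evaluates to 127.336.
Endpoint term: (f(7) + f(47))/2 = (1.94591 + 3.85015)/2 = 2.89803.
Integral + boundary = 130.234.
Correction k=1: B_{2}/2! · (f^{(1)}(47) − f^{(1)}(7)) = 1/12 · (0.0212766 − 0.142857) = -0.0101317.
Partial sum through k=1: 130.223.
Correction k=2: B_{4}/4! · (f^{(3)}(47) − f^{(3)}(7)) = −1/720 · (1.92636e-05 − 0.00583090) = 8.07172e-06.

S_2 ≈ 130.223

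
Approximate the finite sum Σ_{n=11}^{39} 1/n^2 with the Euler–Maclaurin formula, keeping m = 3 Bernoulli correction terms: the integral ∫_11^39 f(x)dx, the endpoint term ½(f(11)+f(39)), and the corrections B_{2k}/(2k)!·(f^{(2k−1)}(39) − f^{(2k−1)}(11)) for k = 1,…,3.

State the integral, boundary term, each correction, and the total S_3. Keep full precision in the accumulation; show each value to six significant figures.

∫_11^39 1/x^2 dx evaluates to 0.0652681.
Endpoint term: (f(11) + f(39))/2 = (0.00826446 + 0.000657462)/2 = 0.00446096.
Running total after boundary: 0.0697290.
Correction k=1: B_{2}/2! · (f^{(1)}(39) − f^{(1)}(11)) = 1/12 · (-3.37160e-05 − (-0.00150263)) = 0.000122409.
Running total after k=1: 0.0698514.
Correction k=2: B_{4}/4! · (f^{(3)}(39) − f^{(3)}(11)) = −1/720 · (-2.66004e-07 − (-0.000149021)) = -2.06604e-07.
Running total after k=2: 0.0698512.
Correction k=3: B_{6}/6! · (f^{(5)}(39) − f^{(5)}(11)) = 1/30240 · (-5.24663e-09 − (-3.69474e-05)) = 1.22163e-09.

S_3 ≈ 0.0698512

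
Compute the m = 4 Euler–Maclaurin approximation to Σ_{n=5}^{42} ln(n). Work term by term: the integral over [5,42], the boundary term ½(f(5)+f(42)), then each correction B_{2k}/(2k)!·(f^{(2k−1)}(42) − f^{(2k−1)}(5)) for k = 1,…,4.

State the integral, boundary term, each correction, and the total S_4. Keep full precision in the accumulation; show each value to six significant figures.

S_4 ≈ 114.594

The integral term ∫_5^42 ln(x) dx = 111.935.
Boundary: ½(f(5) + f(42)) = ½(1.60944 + 3.73767) = 2.67355.
So far: 114.608.
Order-1 term: 1/12 · (0.0238095 − 0.200000) = -0.0146825.
After k=1: 114.594.
Order-2 term: −1/720 · (2.69949e-05 − 0.0160000) = 2.21847e-05.
After k=2: 114.594.
Order-3 term: 1/30240 · (1.83639e-07 − 0.00768000) = -2.53962e-07.
After k=3: 114.594.
Order-4 term: −1/1209600 · (3.12311e-09 − 0.00921600) = 7.61905e-09.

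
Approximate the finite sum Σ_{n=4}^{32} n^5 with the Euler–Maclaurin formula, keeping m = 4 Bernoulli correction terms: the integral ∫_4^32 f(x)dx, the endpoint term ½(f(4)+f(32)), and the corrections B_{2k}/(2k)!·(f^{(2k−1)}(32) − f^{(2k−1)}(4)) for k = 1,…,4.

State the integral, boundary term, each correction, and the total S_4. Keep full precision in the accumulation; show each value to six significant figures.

S_4 ≈ 1.96171e+08

∫_4^32 x^5 dx evaluates to 1.78956e+08.
Endpoint term: (f(4) + f(32))/2 = (1024.00 + 3.35544e+07)/2 = 1.67777e+07.
So far: 1.95734e+08.
Order-1 term: 1/12 · (5.24288e+06 − 1280.00) = 436800.
Running total after k=1: 1.96171e+08.
Order-2 term: −1/720 · (61440.0 − 960.000) = -84.0000.
Running total after k=2: 1.96171e+08.
Order-3 term: 1/30240 · (120.000 − 120.000) = 0.00000.
Running total after k=3: 1.96171e+08.
Order-4 term: −1/1209600 · (0.00000 − 0.00000) = 0.00000.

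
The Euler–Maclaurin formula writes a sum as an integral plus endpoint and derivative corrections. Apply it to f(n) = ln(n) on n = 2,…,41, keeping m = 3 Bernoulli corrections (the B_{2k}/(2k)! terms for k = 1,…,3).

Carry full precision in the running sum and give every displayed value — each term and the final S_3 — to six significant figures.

S_3 ≈ 114.034

Integral: ∫_2^41 ln(x) dx = 111.870.
Boundary: ½(f(2) + f(41)) = ½(0.693147 + 3.71357) = 2.20336.
So far: 114.074.
k=1: B_{2}/(2)! × [f^{(1)}(41) − f^{(1)}(2)] = 1/12 × (0.0243902 − 0.500000) = -0.0396341.
Partial sum through k=1: 114.034.
k=2: B_{4}/(4)! × [f^{(3)}(41) − f^{(3)}(2)] = −1/720 × (2.90187e-05 − 0.250000) = 0.000347182.
Partial sum through k=2: 114.034.
k=3: B_{6}/(6)! × [f^{(5)}(41) − f^{(5)}(2)] = 1/30240 × (2.07153e-07 − 0.750000) = -2.48016e-05.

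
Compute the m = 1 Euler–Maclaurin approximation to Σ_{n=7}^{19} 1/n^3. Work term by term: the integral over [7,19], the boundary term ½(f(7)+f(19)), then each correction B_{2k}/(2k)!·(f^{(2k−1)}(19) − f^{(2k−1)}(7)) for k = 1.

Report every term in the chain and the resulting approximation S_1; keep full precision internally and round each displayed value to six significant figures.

S_1 ≈ 0.0104519

∫_7^19 1/x^3 dx evaluates to 0.00881904.
Boundary: ½(f(7) + f(19)) = ½(0.00291545 + 0.000145794) = 0.00153062.
Running total after boundary: 0.0103497.
k=1: B_{2}/(2)! × [f^{(1)}(19) − f^{(1)}(7)] = 1/12 × (-2.30201e-05 − (-0.00124948)) = 0.000102205.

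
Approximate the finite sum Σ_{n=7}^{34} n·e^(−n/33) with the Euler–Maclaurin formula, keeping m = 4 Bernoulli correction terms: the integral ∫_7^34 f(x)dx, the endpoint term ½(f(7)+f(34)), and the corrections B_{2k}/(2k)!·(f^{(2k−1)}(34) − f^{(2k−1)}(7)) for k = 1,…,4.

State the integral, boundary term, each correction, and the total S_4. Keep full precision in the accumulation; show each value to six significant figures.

S_4 ≈ 287.445

∫_7^34 x·e^(−x/33) dx evaluates to 278.601.
Endpoint term: (f(7) + f(34))/2 = (5.66207 + 12.1346)/2 = 8.89831.
Integral + boundary = 287.499.
Order-1 term: 1/12 · (-0.0108151 − 0.637289) = -0.0540087.
Partial sum through k=1: 287.445.
Order-2 term: −1/720 · (0.000645530 − 0.00207073) = 1.97944e-06.
Partial sum through k=2: 287.445.
Order-3 term: 1/30240 · (1.19467e-06 − 3.26561e-06) = -6.84836e-11.
Partial sum through k=3: 287.445.
Order-4 term: −1/1209600 · (1.64973e-09 − 4.25135e-09) = 2.15081e-15.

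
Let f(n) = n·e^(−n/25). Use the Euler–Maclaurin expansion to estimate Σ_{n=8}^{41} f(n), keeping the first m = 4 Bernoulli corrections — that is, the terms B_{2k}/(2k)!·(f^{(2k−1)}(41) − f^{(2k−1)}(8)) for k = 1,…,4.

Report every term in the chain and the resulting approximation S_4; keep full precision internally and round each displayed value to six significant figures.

The integral term ∫_8^41 x·e^(−x/25) dx = 279.006.
Endpoint term: (f(8) + f(41))/2 = (5.80919 + 7.95318)/2 = 6.88119.
Running total after boundary: 285.887.
k=1: B_{2}/(2)! × [f^{(1)}(41) − f^{(1)}(8)] = 1/12 × (-0.124147 − 0.493781) = -0.0514940.
Running total after k=1: 285.836.
k=2: B_{4}/(4)! × [f^{(3)}(41) − f^{(3)}(8)] = −1/720 × (0.000422101 − 0.00311373) = 3.73837e-06.
Running total after k=2: 285.836.
k=3: B_{6}/(6)! × [f^{(5)}(41) − f^{(5)}(8)] = 1/30240 × (1.66854e-06 − 8.69985e-06) = -2.32517e-10.
Running total after k=3: 285.836.
k=4: B_{8}/(8)! × [f^{(7)}(41) − f^{(7)}(8)] = −1/1209600 × (4.25875e-09 − 1.98684e-08) = 1.29048e-14.

S_4 ≈ 285.836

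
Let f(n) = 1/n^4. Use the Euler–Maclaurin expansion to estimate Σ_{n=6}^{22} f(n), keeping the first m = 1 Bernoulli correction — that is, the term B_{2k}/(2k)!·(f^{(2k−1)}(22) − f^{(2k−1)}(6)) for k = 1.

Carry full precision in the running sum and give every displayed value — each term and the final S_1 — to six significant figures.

S_1 ≈ 0.00194264

Integral: ∫_6^22 1/x^4 dx = 0.00151191.
½[f(6) + f(22)] = ½[0.000771605 + 4.26883e-06] = 0.000387937.
Integral + boundary = 0.00189984.
k=1: B_{2}/(2)! × [f^{(1)}(22) − f^{(1)}(6)] = 1/12 × (-7.76152e-07 − (-0.000514403)) = 4.28023e-05.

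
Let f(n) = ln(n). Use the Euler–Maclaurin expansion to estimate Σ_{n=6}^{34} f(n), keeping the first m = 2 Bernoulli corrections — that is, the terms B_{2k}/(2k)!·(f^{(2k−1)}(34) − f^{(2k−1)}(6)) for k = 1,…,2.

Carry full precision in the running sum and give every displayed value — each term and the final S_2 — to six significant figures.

The integral term ∫_6^34 ln(x) dx = 81.1457.
Boundary: ½(f(6) + f(34)) = ½(1.79176 + 3.52636) = 2.65906.
Running total after boundary: 83.8048.
Correction k=1: B_{2}/2! · (f^{(1)}(34) − f^{(1)}(6)) = 1/12 · (0.0294118 − 0.166667) = -0.0114379.
Partial sum through k=1: 83.7933.
Correction k=2: B_{4}/4! · (f^{(3)}(34) − f^{(3)}(6)) = −1/720 · (5.08854e-05 − 0.00925926) = 1.27894e-05.

S_2 ≈ 83.7933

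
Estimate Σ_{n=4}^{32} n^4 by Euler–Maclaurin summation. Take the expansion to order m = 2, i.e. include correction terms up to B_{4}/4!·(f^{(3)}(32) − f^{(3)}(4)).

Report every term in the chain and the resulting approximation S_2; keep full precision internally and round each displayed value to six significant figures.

S_2 ≈ 7.24600e+06

∫_4^32 x^4 dx evaluates to 6.71068e+06.
½[f(4) + f(32)] = ½[256.000 + 1.04858e+06] = 524416.
Running total after boundary: 7.23510e+06.
Order-1 term: 1/12 · (131072 − 256.000) = 10901.3.
After k=1: 7.24600e+06.
Order-2 term: −1/720 · (768.000 − 96.0000) = -0.933333.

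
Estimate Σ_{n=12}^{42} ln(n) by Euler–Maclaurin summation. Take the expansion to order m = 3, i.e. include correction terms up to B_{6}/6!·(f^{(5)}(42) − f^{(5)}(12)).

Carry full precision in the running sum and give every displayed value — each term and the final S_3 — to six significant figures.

∫_12^42 ln(x) dx evaluates to 97.1632.
½[f(12) + f(42)] = ½[2.48491 + 3.73767] = 3.11129.
Integral + boundary = 100.275.
Correction k=1: B_{2}/2! · (f^{(1)}(42) − f^{(1)}(12)) = 1/12 · (0.0238095 − 0.0833333) = -0.00496032.
After k=1: 100.270.
Correction k=2: B_{4}/4! · (f^{(3)}(42) − f^{(3)}(12)) = −1/720 · (2.69949e-05 − 0.00115741) = 1.57002e-06.
After k=2: 100.270.
Correction k=3: B_{6}/6! · (f^{(5)}(42) − f^{(5)}(12)) = 1/30240 · (1.83639e-07 − 9.64506e-05) = -3.18343e-09.

S_3 ≈ 100.270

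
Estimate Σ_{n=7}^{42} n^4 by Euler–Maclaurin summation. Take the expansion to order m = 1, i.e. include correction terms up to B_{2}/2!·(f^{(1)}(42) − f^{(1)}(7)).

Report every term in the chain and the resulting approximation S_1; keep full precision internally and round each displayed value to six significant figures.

The integral term ∫_7^42 x^4 dx = 2.61349e+07.
Endpoint term: (f(7) + f(42))/2 = (2401.00 + 3.11170e+06)/2 = 1.55705e+06.
Running total after boundary: 2.76919e+07.
Correction k=1: B_{2}/2! · (f^{(1)}(42) − f^{(1)}(7)) = 1/12 · (296352 − 1372.00) = 24581.7.

S_1 ≈ 2.77165e+07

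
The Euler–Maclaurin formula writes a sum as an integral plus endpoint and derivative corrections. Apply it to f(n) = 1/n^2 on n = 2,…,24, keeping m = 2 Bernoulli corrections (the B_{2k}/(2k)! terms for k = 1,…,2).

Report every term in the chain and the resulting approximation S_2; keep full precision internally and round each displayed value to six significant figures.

∫_2^24 1/x^2 dx evaluates to 0.458333.
½[f(2) + f(24)] = ½[0.250000 + 0.00173611] = 0.125868.
Integral + boundary = 0.584201.
Order-1 term: 1/12 · (-0.000144676 − (-0.250000)) = 0.0208213.
Partial sum through k=1: 0.605023.
Order-2 term: −1/720 · (-3.01408e-06 − (-0.750000)) = -0.00104166.

S_2 ≈ 0.603981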